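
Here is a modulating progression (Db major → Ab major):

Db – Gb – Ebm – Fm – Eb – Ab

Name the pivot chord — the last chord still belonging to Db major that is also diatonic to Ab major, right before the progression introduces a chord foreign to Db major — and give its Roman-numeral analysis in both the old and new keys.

Fm — iii in Db major, vi in Ab major

Chords diatonic to Db major: Db, Ebm, Fm, Gb, Ab, Bbm, Cdim.
Reading the progression, the first chord not in that set is Eb, so the modulation leaves Db major there.
The chord immediately before Eb is Fm, which is diatonic to both keys: iii in Db major and vi in Ab major.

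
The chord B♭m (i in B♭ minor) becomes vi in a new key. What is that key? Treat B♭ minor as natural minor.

The numeral vi denotes a minor triad on scale degree 6. With B♭ on degree 6, the tonic of the new key is D♭.
Degree 6 carries a minor triad in major keys, so the destination is D♭ major.
Check: the diatonic triads of D♭ major are D♭ (I), E♭m (ii), Fm (iii), G♭ (IV), A♭ (V), B♭m (vi), Cdim (vii°) — B♭m is indeed vi.

D♭ major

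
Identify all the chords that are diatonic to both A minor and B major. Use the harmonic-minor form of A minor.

E

Triads in A minor (harmonic minor): Am (i), Bdim (ii°), Caug (III+), Dm (iv), E (V), F (VI), G#dim (vii°).
Triads in B major: B (I), C#m (ii), D#m (iii), E (IV), F# (V), G#m (vi), A#dim (vii°).
Shared triads with their functions: E (V in A minor, IV in B major).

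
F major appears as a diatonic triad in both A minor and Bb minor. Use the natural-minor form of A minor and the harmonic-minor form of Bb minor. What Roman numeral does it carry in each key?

The scale of A minor (natural minor) is A B C D E F G; F is degree 6, and the triad built there (F-A-C) is major, so it is VI.
The scale of Bb minor (harmonic minor) is Bb C Db Eb F Gb A; F is degree 5, and the triad built there (F-A-C) is major, so it is V.

VI in A minor; V in Bb minor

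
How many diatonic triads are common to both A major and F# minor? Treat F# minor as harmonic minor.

4

Diatonic triads of A major: A major (I), B minor (ii), C# minor (iii), D major (IV), E major (V), F# minor (vi), G# diminished (vii°).
Diatonic triads of F# minor (harmonic minor): F# minor (i), G# diminished (ii°), A augmented (III+), B minor (iv), C# major (V), D major (VI), E# diminished (vii°).
Matching root and quality in both lists: B minor, D major, F# minor, G# diminished.
That gives 4 common triads.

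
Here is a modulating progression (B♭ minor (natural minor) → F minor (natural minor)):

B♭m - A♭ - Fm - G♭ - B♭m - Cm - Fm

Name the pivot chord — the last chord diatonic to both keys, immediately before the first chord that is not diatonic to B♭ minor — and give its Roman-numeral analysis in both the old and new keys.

B♭m — i in B♭ minor, iv in F minor

Chords diatonic to B♭ minor: B♭m, Cdim, D♭, E♭m, Fm, G♭, A♭.
Reading the progression, the first chord not in that set is Cm, so the modulation leaves B♭ minor there.
The chord immediately before Cm is B♭m, which is diatonic to both keys: i in B♭ minor and iv in F minor.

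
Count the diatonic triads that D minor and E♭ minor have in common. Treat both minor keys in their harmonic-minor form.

Diatonic triads of D minor (harmonic minor): Dm (i), Edim (ii°), Faug (III+), Gm (iv), A (V), B♭ (VI), C♯dim (vii°).
Diatonic triads of E♭ minor (harmonic minor): E♭m (i), Fdim (ii°), G♭aug (III+), A♭m (iv), B♭ (V), C♭ (VI), Ddim (vii°).
Matching root and quality in both lists: B♭.
That gives 1 common triad.

1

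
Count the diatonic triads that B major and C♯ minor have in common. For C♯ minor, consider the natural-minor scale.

4

Diatonic triads of B major: B (I), C♯m (ii), D♯m (iii), E (IV), F♯ (V), G♯m (vi), A♯dim (vii°).
Diatonic triads of C♯ minor (natural minor): C♯m (i), D♯dim (ii°), E (III), F♯m (iv), G♯m (v), A (VI), B (VII).
Matching root and quality in both lists: B, C♯m, E, G♯m.
That gives 4 common triads.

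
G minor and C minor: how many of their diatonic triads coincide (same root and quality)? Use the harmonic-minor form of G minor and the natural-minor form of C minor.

3

Diatonic triads of G minor (harmonic minor): Gm (i), Adim (ii°), Bbaug (III+), Cm (iv), D (V), Eb (VI), F#dim (vii°).
Diatonic triads of C minor (natural minor): Cm (i), Ddim (ii°), Eb (III), Fm (iv), Gm (v), Ab (VI), Bb (VII).
Matching root and quality in both lists: Gm, Cm, Eb.
That gives 3 common triads.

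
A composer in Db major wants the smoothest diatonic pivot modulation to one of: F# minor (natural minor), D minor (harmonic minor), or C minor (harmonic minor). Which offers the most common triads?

C minor

Triads of Db major: Db major (I), Eb minor (ii), F minor (iii), Gb major (IV), Ab major (V), Bb minor (vi), C diminished (vii°).
F# minor (natural minor) shares 0: none.
D minor (harmonic minor) shares 0: none.
C minor (harmonic minor) shares 2: Fm, Ab.
The most common triads (2) are shared with C minor.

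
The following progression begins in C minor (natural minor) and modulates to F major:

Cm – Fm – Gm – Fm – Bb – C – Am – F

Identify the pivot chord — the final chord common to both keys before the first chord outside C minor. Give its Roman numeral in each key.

Chords diatonic to C minor: Cm, Ddim, Eb, Fm, Gm, Ab, Bb.
Reading the progression, the first chord not in that set is C, so the modulation leaves C minor there.
The chord immediately before C is Bb, which is diatonic to both keys: VII in C minor and IV in F major.

Bb — VII in C minor, IV in F major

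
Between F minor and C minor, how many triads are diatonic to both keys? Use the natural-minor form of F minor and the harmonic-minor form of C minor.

3

Diatonic triads of F minor (natural minor): Fm (i), Gdim (ii°), Ab (III), Bbm (iv), Cm (v), Db (VI), Eb (VII).
Diatonic triads of C minor (harmonic minor): Cm (i), Ddim (ii°), Ebaug (III+), Fm (iv), G (V), Ab (VI), Bdim (vii°).
Matching root and quality in both lists: Fm, Ab, Cm.
That gives 3 common triads.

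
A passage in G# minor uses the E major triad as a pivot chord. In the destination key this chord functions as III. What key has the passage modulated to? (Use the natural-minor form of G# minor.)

The numeral III denotes a major triad on scale degree 3. With E on degree 3, the tonic of the new key is C#.
Degree 3 carries a major triad in natural-minor keys, so the destination is C# minor.
Check: the diatonic triads of C# minor (natural minor) are C#m (i), D#dim (ii°), E (III), F#m (iv), G#m (v), A (VI), B (VII) — E major is indeed III.

C# minor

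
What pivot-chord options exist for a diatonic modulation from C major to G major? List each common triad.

C, Em, G, Am

Triads in C major: C (I), Dm (ii), Em (iii), F (IV), G (V), Am (vi), Bdim (vii°).
Triads in G major: G (I), Am (ii), Bm (iii), C (IV), D (V), Em (vi), F#dim (vii°).
Shared triads with their functions: C (I in C major, IV in G major); Em (iii in C major, vi in G major); G (V in C major, I in G major); Am (vi in C major, ii in G major).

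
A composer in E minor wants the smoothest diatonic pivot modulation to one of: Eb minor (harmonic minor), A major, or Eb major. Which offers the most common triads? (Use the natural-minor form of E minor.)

Triads of E minor (natural minor): Em (i), F#dim (ii°), G (III), Am (iv), Bm (v), C (VI), D (VII).
Eb minor (harmonic minor) shares 0: none.
A major shares 2: Bm, D.
Eb major shares 0: none.
The most common triads (2) are shared with A major.

A major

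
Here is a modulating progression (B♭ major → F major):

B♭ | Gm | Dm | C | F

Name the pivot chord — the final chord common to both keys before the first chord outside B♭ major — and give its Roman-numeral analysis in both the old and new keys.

Chords diatonic to B♭ major: B♭, Cm, Dm, E♭, F, Gm, Adim.
Reading the progression, the first chord not in that set is C, so the modulation leaves B♭ major there.
The chord immediately before C is Dm, which is diatonic to both keys: iii in B♭ major and vi in F major.

Dm — iii in B♭ major, vi in F major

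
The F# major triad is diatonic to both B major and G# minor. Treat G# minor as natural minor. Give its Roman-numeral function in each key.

V in B major; VII in G# minor

The scale of B major is B C# D# E F# G# A#; F# is degree 5, and the triad built there (F#-A#-C#) is major, so it is V.
The scale of G# minor (natural minor) is G# A# B C# D# E F#; F# is degree 7, and the triad built there (F#-A#-C#) is major, so it is VII.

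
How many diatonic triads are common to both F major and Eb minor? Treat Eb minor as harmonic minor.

1

Diatonic triads of F major: F (I), Gm (ii), Am (iii), Bb (IV), C (V), Dm (vi), Edim (vii°).
Diatonic triads of Eb minor (harmonic minor): Ebm (i), Fdim (ii°), Gbaug (III+), Abm (iv), Bb (V), Cb (VI), Ddim (vii°).
Matching root and quality in both lists: Bb.
That gives 1 common triad.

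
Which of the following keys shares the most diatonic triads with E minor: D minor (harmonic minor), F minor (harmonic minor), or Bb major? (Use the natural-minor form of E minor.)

Triads of E minor (natural minor): E minor (i), F# diminished (ii°), G major (III), A minor (iv), B minor (v), C major (VI), D major (VII).
D minor (harmonic minor) shares 0: none.
F minor (harmonic minor) shares 1: C.
Bb major shares 0: none.
The most common triads (1) are shared with F minor.

F minor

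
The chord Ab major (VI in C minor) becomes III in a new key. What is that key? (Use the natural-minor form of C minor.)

F minor

The numeral III denotes a major triad on scale degree 3. With Ab on degree 3, the tonic of the new key is F.
Degree 3 carries a major triad in natural-minor keys, so the destination is F minor.
Check: the diatonic triads of F minor (natural minor) are Fm (i), Gdim (ii°), Ab (III), Bbm (iv), Cm (v), Db (VI), Eb (VII) — Ab major is indeed III.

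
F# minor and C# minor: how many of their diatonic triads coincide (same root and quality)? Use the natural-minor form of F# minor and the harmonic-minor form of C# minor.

Diatonic triads of F# minor (natural minor): F# minor (i), G# diminished (ii°), A major (III), B minor (iv), C# minor (v), D major (VI), E major (VII).
Diatonic triads of C# minor (harmonic minor): C# minor (i), D# diminished (ii°), E augmented (III+), F# minor (iv), G# major (V), A major (VI), B# diminished (vii°).
Matching root and quality in both lists: F# minor, A major, C# minor.
That gives 3 common triads.

3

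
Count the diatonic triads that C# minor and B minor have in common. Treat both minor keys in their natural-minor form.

2

Diatonic triads of C# minor (natural minor): C#m (i), D#dim (ii°), E (III), F#m (iv), G#m (v), A (VI), B (VII).
Diatonic triads of B minor (natural minor): Bm (i), C#dim (ii°), D (III), Em (iv), F#m (v), G (VI), A (VII).
Matching root and quality in both lists: F#m, A.
That gives 2 common triads.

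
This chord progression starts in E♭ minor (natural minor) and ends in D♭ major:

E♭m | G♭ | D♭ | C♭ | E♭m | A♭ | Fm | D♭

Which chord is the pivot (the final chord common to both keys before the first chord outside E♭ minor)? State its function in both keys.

Chords diatonic to E♭ minor: E♭m, Fdim, G♭, A♭m, B♭m, C♭, D♭.
Reading the progression, the first chord not in that set is A♭, so the modulation leaves E♭ minor there.
The chord immediately before A♭ is E♭m, which is diatonic to both keys: i in E♭ minor and ii in D♭ major.

E♭m — i in E♭ minor, ii in D♭ major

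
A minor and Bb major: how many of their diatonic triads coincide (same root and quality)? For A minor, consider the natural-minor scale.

Diatonic triads of A minor (natural minor): A minor (i), B diminished (ii°), C major (III), D minor (iv), E minor (v), F major (VI), G major (VII).
Diatonic triads of Bb major: Bb major (I), C minor (ii), D minor (iii), Eb major (IV), F major (V), G minor (vi), A diminished (vii°).
Matching root and quality in both lists: D minor, F major.
That gives 2 common triads.

2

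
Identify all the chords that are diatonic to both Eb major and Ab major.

Eb, Fm, Ab, Cm

Triads in Eb major: Eb (I), Fm (ii), Gm (iii), Ab (IV), Bb (V), Cm (vi), Ddim (vii°).
Triads in Ab major: Ab (I), Bbm (ii), Cm (iii), Db (IV), Eb (V), Fm (vi), Gdim (vii°).
Shared triads with their functions: Eb (I in Eb major, V in Ab major); Fm (ii in Eb major, vi in Ab major); Ab (IV in Eb major, I in Ab major); Cm (vi in Eb major, iii in Ab major).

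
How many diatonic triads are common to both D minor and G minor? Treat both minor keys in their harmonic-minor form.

Diatonic triads of D minor (harmonic minor): D minor (i), E diminished (ii°), F augmented (III+), G minor (iv), A major (V), B♭ major (VI), C♯ diminished (vii°).
Diatonic triads of G minor (harmonic minor): G minor (i), A diminished (ii°), B♭ augmented (III+), C minor (iv), D major (V), E♭ major (VI), F♯ diminished (vii°).
Matching root and quality in both lists: G minor.
That gives 1 common triad.

1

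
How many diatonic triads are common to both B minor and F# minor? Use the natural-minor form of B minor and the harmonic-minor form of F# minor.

3

Diatonic triads of B minor (natural minor): Bm (i), C#dim (ii°), D (III), Em (iv), F#m (v), G (VI), A (VII).
Diatonic triads of F# minor (harmonic minor): F#m (i), G#dim (ii°), Aaug (III+), Bm (iv), C# (V), D (VI), E#dim (vii°).
Matching root and quality in both lists: Bm, D, F#m.
That gives 3 common triads.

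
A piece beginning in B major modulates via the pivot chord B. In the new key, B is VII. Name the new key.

The numeral VII denotes a major triad on scale degree 7. With B on degree 7, the tonic of the new key is C#.
Degree 7 carries a major triad in natural-minor keys, so the destination is C# minor.
Check: the diatonic triads of C# minor (natural minor) are C#m (i), D#dim (ii°), E (III), F#m (iv), G#m (v), A (VI), B (VII) — B is indeed VII.

C# minor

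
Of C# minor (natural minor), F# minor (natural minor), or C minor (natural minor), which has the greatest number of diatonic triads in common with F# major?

C# minor

Triads of F# major: F# (I), G#m (ii), A#m (iii), B (IV), C# (V), D#m (vi), E#dim (vii°).
C# minor (natural minor) shares 2: G#m, B.
F# minor (natural minor) shares 0: none.
C minor (natural minor) shares 0: none.
The most common triads (2) are shared with C# minor.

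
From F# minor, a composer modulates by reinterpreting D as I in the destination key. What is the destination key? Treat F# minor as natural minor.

D major

The numeral I denotes a major triad on scale degree 1. With D on degree 1, the tonic of the new key is D.
Degree 1 carries a major triad in major keys, so the destination is D major.
Check: the diatonic triads of D major are D (I), Em (ii), F#m (iii), G (IV), A (V), Bm (vi), C#dim (vii°) — D is indeed I.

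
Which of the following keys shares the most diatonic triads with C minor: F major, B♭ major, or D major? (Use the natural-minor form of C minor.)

B♭ major

Triads of C minor (natural minor): C minor (i), D diminished (ii°), E♭ major (III), F minor (iv), G minor (v), A♭ major (VI), B♭ major (VII).
F major shares 2: Gm, B♭.
B♭ major shares 4: Cm, E♭, Gm, B♭.
D major shares 0: none.
The most common triads (4) are shared with B♭ major.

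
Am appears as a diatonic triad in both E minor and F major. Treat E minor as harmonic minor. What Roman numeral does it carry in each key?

The scale of E minor (harmonic minor) is E F# G A B C D#; A is degree 4, and the triad built there (A-C-E) is minor, so it is iv.
The scale of F major is F G A Bb C D E; A is degree 3, and the triad built there (A-C-E) is minor, so it is iii.

iv in E minor; iii in F major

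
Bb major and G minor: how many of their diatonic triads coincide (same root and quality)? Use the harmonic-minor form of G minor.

Diatonic triads of Bb major: Bb major (I), C minor (ii), D minor (iii), Eb major (IV), F major (V), G minor (vi), A diminished (vii°).
Diatonic triads of G minor (harmonic minor): G minor (i), A diminished (ii°), Bb augmented (III+), C minor (iv), D major (V), Eb major (VI), F# diminished (vii°).
Matching root and quality in both lists: C minor, Eb major, G minor, A diminished.
That gives 4 common triads.

4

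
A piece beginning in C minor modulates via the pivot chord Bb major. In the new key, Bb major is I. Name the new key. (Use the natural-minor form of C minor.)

Bb major

The numeral I denotes a major triad on scale degree 1. With Bb on degree 1, the tonic of the new key is Bb.
Degree 1 carries a major triad in major keys, so the destination is Bb major.
Check: the diatonic triads of Bb major are Bb (I), Cm (ii), Dm (iii), Eb (IV), F (V), Gm (vi), Adim (vii°) — Bb major is indeed I.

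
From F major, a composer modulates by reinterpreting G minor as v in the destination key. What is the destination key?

C minor

The numeral v denotes a minor triad on scale degree 5. With G on degree 5, the tonic of the new key is C.
Degree 5 carries a minor triad in natural-minor keys, so the destination is C minor.
Check: the diatonic triads of C minor (natural minor) are Cm (i), Ddim (ii°), Eb (III), Fm (iv), Gm (v), Ab (VI), Bb (VII) — G minor is indeed v.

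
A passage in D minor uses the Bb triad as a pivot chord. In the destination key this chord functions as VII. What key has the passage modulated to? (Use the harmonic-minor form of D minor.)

C minor

The numeral VII denotes a major triad on scale degree 7. With Bb on degree 7, the tonic of the new key is C.
Degree 7 carries a major triad in natural-minor keys, so the destination is C minor.
Check: the diatonic triads of C minor (natural minor) are Cm (i), Ddim (ii°), Eb (III), Fm (iv), Gm (v), Ab (VI), Bb (VII) — Bb is indeed VII.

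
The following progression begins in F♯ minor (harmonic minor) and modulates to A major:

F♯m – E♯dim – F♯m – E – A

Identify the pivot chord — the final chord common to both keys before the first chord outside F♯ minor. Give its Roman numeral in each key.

F♯m — i in F♯ minor, vi in A major

Chords diatonic to F♯ minor: F♯m, G♯dim, Aaug, Bm, C♯, D, E♯dim.
Reading the progression, the first chord not in that set is E, so the modulation leaves F♯ minor there.
The chord immediately before E is F♯m, which is diatonic to both keys: i in F♯ minor and vi in A major.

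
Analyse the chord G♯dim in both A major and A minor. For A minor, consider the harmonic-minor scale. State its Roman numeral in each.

The scale of A major is A B C♯ D E F♯ G♯; G♯ is degree 7, and the triad built there (G♯-B-D) is diminished, so it is vii°.
The scale of A minor (harmonic minor) is A B C D E F G♯; G♯ is degree 7, and the triad built there (G♯-B-D) is diminished, so it is vii°.

vii° in A major; vii° in A minor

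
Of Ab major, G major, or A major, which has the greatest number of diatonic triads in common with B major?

Triads of B major: B major (I), C# minor (ii), D# minor (iii), E major (IV), F# major (V), G# minor (vi), A# diminished (vii°).
Ab major shares 0: none.
G major shares 0: none.
A major shares 2: C#m, E.
The most common triads (2) are shared with A major.

A major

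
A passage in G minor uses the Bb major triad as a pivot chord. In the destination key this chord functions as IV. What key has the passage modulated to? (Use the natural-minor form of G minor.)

F major

The numeral IV denotes a major triad on scale degree 4. With Bb on degree 4, the tonic of the new key is F.
Degree 4 carries a major triad in major keys, so the destination is F major.
Check: the diatonic triads of F major are F (I), Gm (ii), Am (iii), Bb (IV), C (V), Dm (vi), Edim (vii°) — Bb major is indeed IV.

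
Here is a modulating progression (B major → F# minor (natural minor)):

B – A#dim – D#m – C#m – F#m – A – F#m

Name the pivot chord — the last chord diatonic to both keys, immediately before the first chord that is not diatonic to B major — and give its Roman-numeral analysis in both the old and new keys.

C#m — ii in B major, v in F# minor

Chords diatonic to B major: B, C#m, D#m, E, F#, G#m, A#dim.
Reading the progression, the first chord not in that set is F#m, so the modulation leaves B major there.
The chord immediately before F#m is C#m, which is diatonic to both keys: ii in B major and v in F# minor.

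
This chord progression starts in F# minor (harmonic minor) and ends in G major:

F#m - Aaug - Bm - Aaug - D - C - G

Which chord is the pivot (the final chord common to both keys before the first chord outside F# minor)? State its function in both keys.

Chords diatonic to F# minor: F#m, G#dim, Aaug, Bm, C#, D, E#dim.
Reading the progression, the first chord not in that set is C, so the modulation leaves F# minor there.
The chord immediately before C is D, which is diatonic to both keys: VI in F# minor and V in G major.

D — VI in F# minor, V in G major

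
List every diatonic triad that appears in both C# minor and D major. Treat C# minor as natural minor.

Triads in C# minor (natural minor): C# minor (i), D# diminished (ii°), E major (III), F# minor (iv), G# minor (v), A major (VI), B major (VII).
Triads in D major: D major (I), E minor (ii), F# minor (iii), G major (IV), A major (V), B minor (vi), C# diminished (vii°).
Shared triads with their functions: F# minor (iv in C# minor, iii in D major); A major (VI in C# minor, V in D major).

F#m, A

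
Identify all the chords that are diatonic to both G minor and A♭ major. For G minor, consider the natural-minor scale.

Cm, E♭

Triads in G minor (natural minor): Gm (i), Adim (ii°), B♭ (III), Cm (iv), Dm (v), E♭ (VI), F (VII).
Triads in A♭ major: A♭ (I), B♭m (ii), Cm (iii), D♭ (IV), E♭ (V), Fm (vi), Gdim (vii°).
Shared triads with their functions: Cm (iv in G minor, iii in A♭ major); E♭ (VI in G minor, V in A♭ major).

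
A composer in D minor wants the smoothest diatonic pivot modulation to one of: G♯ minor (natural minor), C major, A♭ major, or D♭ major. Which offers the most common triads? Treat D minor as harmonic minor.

C major

Triads of D minor (harmonic minor): D minor (i), E diminished (ii°), F augmented (III+), G minor (iv), A major (V), B♭ major (VI), C♯ diminished (vii°).
G♯ minor (natural minor) shares 0: none.
C major shares 1: Dm.
A♭ major shares 0: none.
D♭ major shares 0: none.
The most common triads (1) are shared with C major.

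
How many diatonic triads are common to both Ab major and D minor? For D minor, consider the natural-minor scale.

Diatonic triads of Ab major: Ab (I), Bbm (ii), Cm (iii), Db (IV), Eb (V), Fm (vi), Gdim (vii°).
Diatonic triads of D minor (natural minor): Dm (i), Edim (ii°), F (III), Gm (iv), Am (v), Bb (VI), C (VII).
No triad has the same root and quality in both keys.

0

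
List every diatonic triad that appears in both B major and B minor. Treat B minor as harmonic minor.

Triads in B major: B (I), C#m (ii), D#m (iii), E (IV), F# (V), G#m (vi), A#dim (vii°).
Triads in B minor (harmonic minor): Bm (i), C#dim (ii°), Daug (III+), Em (iv), F# (V), G (VI), A#dim (vii°).
Shared triads with their functions: F# (V in B major, V in B minor); A#dim (vii° in B major, vii° in B minor).

F#, A#dim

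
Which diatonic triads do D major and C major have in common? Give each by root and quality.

Triads in D major: D (I), Em (ii), F♯m (iii), G (IV), A (V), Bm (vi), C♯dim (vii°).
Triads in C major: C (I), Dm (ii), Em (iii), F (IV), G (V), Am (vi), Bdim (vii°).
Shared triads with their functions: Em (ii in D major, iii in C major); G (IV in D major, V in C major).

Em, G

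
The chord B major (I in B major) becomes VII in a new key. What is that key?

C# minor

The numeral VII denotes a major triad on scale degree 7. With B on degree 7, the tonic of the new key is C#.
Degree 7 carries a major triad in natural-minor keys, so the destination is C# minor.
Check: the diatonic triads of C# minor (natural minor) are C#m (i), D#dim (ii°), E (III), F#m (iv), G#m (v), A (VI), B (VII) — B major is indeed VII.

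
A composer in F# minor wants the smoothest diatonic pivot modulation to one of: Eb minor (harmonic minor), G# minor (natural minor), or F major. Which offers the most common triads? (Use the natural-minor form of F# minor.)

G# minor

Triads of F# minor (natural minor): F#m (i), G#dim (ii°), A (III), Bm (iv), C#m (v), D (VI), E (VII).
Eb minor (harmonic minor) shares 0: none.
G# minor (natural minor) shares 2: C#m, E.
F major shares 0: none.
The most common triads (2) are shared with G# minor.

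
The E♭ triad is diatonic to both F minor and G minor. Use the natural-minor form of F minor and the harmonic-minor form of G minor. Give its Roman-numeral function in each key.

The scale of F minor (natural minor) is F G A♭ B♭ C D♭ E♭; E♭ is degree 7, and the triad built there (E♭-G-B♭) is major, so it is VII.
The scale of G minor (harmonic minor) is G A B♭ C D E♭ F♯; E♭ is degree 6, and the triad built there (E♭-G-B♭) is major, so it is VI.

VII in F minor; VI in G minor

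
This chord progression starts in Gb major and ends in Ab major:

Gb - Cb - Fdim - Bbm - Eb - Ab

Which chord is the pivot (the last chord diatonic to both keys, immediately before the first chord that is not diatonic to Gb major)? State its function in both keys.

Bbm — iii in Gb major, ii in Ab major

Chords diatonic to Gb major: Gb, Abm, Bbm, Cb, Db, Ebm, Fdim.
Reading the progression, the first chord not in that set is Eb, so the modulation leaves Gb major there.
The chord immediately before Eb is Bbm, which is diatonic to both keys: iii in Gb major and ii in Ab major.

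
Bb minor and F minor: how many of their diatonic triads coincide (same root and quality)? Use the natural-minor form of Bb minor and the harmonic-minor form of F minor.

Diatonic triads of Bb minor (natural minor): Bbm (i), Cdim (ii°), Db (III), Ebm (iv), Fm (v), Gb (VI), Ab (VII).
Diatonic triads of F minor (harmonic minor): Fm (i), Gdim (ii°), Abaug (III+), Bbm (iv), C (V), Db (VI), Edim (vii°).
Matching root and quality in both lists: Bbm, Db, Fm.
That gives 3 common triads.

3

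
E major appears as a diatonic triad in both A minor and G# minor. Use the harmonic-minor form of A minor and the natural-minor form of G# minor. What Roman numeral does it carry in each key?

The scale of A minor (harmonic minor) is A B C D E F G#; E is degree 5, and the triad built there (E-G#-B) is major, so it is V.
The scale of G# minor (natural minor) is G# A# B C# D# E F#; E is degree 6, and the triad built there (E-G#-B) is major, so it is VI.

V in A minor; VI in G# minor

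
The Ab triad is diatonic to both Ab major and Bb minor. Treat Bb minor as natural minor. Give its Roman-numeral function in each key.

I in Ab major; VII in Bb minor

The scale of Ab major is Ab Bb C Db Eb F G; Ab is degree 1, and the triad built there (Ab-C-Eb) is major, so it is I.
The scale of Bb minor (natural minor) is Bb C Db Eb F Gb Ab; Ab is degree 7, and the triad built there (Ab-C-Eb) is major, so it is VII.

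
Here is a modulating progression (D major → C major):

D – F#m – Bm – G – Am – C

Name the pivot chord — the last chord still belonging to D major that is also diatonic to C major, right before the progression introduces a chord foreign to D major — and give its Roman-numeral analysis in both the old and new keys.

Chords diatonic to D major: D, Em, F#m, G, A, Bm, C#dim.
Reading the progression, the first chord not in that set is Am, so the modulation leaves D major there.
The chord immediately before Am is G, which is diatonic to both keys: IV in D major and V in C major.

G — IV in D major, V in C major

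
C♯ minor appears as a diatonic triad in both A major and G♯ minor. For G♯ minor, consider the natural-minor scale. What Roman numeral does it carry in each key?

The scale of A major is A B C♯ D E F♯ G♯; C♯ is degree 3, and the triad built there (C♯-E-G♯) is minor, so it is iii.
The scale of G♯ minor (natural minor) is G♯ A♯ B C♯ D♯ E F♯; C♯ is degree 4, and the triad built there (C♯-E-G♯) is minor, so it is iv.

iii in A major; iv in G♯ minor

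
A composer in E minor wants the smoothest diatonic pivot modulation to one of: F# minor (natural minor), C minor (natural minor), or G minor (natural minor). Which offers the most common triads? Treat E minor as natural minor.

Triads of E minor (natural minor): E minor (i), F# diminished (ii°), G major (III), A minor (iv), B minor (v), C major (VI), D major (VII).
F# minor (natural minor) shares 2: Bm, D.
C minor (natural minor) shares 0: none.
G minor (natural minor) shares 0: none.
The most common triads (2) are shared with F# minor.

F# minor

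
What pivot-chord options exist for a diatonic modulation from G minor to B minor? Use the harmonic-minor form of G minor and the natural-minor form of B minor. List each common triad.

D

Triads in G minor (harmonic minor): Gm (i), Adim (ii°), Bbaug (III+), Cm (iv), D (V), Eb (VI), F#dim (vii°).
Triads in B minor (natural minor): Bm (i), C#dim (ii°), D (III), Em (iv), F#m (v), G (VI), A (VII).
Shared triads with their functions: D (V in G minor, III in B minor).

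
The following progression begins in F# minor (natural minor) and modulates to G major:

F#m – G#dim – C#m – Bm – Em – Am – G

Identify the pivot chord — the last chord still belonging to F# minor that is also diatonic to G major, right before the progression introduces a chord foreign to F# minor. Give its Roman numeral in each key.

Bm — iv in F# minor, iii in G major

Chords diatonic to F# minor: F#m, G#dim, A, Bm, C#m, D, E.
Reading the progression, the first chord not in that set is Em, so the modulation leaves F# minor there.
The chord immediately before Em is Bm, which is diatonic to both keys: iv in F# minor and iii in G major.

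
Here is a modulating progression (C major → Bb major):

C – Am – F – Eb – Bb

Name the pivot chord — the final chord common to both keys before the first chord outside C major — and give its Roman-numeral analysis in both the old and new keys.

F — IV in C major, V in Bb major

Chords diatonic to C major: C, Dm, Em, F, G, Am, Bdim.
Reading the progression, the first chord not in that set is Eb, so the modulation leaves C major there.
The chord immediately before Eb is F, which is diatonic to both keys: IV in C major and V in Bb major.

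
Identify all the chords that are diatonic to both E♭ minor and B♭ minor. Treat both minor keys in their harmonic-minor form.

E♭m

Triads in E♭ minor (harmonic minor): E♭m (i), Fdim (ii°), G♭aug (III+), A♭m (iv), B♭ (V), C♭ (VI), Ddim (vii°).
Triads in B♭ minor (harmonic minor): B♭m (i), Cdim (ii°), D♭aug (III+), E♭m (iv), F (V), G♭ (VI), Adim (vii°).
Shared triads with their functions: E♭m (i in E♭ minor, iv in B♭ minor).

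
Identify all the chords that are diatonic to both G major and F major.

Triads in G major: G major (I), A minor (ii), B minor (iii), C major (IV), D major (V), E minor (vi), F♯ diminished (vii°).
Triads in F major: F major (I), G minor (ii), A minor (iii), B♭ major (IV), C major (V), D minor (vi), E diminished (vii°).
Shared triads with their functions: A minor (ii in G major, iii in F major); C major (IV in G major, V in F major).

Am, C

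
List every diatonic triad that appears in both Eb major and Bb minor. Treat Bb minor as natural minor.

Triads in Eb major: Eb (I), Fm (ii), Gm (iii), Ab (IV), Bb (V), Cm (vi), Ddim (vii°).
Triads in Bb minor (natural minor): Bbm (i), Cdim (ii°), Db (III), Ebm (iv), Fm (v), Gb (VI), Ab (VII).
Shared triads with their functions: Fm (ii in Eb major, v in Bb minor); Ab (IV in Eb major, VII in Bb minor).

Fm, Ab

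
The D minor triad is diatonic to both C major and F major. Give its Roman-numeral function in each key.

The scale of C major is C D E F G A B; D is degree 2, and the triad built there (D-F-A) is minor, so it is ii.
The scale of F major is F G A Bb C D E; D is degree 6, and the triad built there (D-F-A) is minor, so it is vi.

ii in C major; vi in F major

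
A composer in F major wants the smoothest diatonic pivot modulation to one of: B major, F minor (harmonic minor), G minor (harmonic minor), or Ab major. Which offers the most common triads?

F minor

Triads of F major: F major (I), G minor (ii), A minor (iii), Bb major (IV), C major (V), D minor (vi), E diminished (vii°).
B major shares 0: none.
F minor (harmonic minor) shares 2: C, Edim.
G minor (harmonic minor) shares 1: Gm.
Ab major shares 0: none.
The most common triads (2) are shared with F minor.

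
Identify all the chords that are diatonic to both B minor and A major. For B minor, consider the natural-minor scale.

Bm, D, F#m, A

Triads in B minor (natural minor): Bm (i), C#dim (ii°), D (III), Em (iv), F#m (v), G (VI), A (VII).
Triads in A major: A (I), Bm (ii), C#m (iii), D (IV), E (V), F#m (vi), G#dim (vii°).
Shared triads with their functions: Bm (i in B minor, ii in A major); D (III in B minor, IV in A major); F#m (v in B minor, vi in A major); A (VII in B minor, I in A major).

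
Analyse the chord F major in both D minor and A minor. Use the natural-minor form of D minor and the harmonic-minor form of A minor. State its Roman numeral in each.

The scale of D minor (natural minor) is D E F G A Bb C; F is degree 3, and the triad built there (F-A-C) is major, so it is III.
The scale of A minor (harmonic minor) is A B C D E F G#; F is degree 6, and the triad built there (F-A-C) is major, so it is VI.

III in D minor; VI in A minor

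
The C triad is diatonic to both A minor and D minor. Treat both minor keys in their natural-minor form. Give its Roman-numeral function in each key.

The scale of A minor (natural minor) is A B C D E F G; C is degree 3, and the triad built there (C-E-G) is major, so it is III.
The scale of D minor (natural minor) is D E F G A Bb C; C is degree 7, and the triad built there (C-E-G) is major, so it is VII.

III in A minor; VII in D minor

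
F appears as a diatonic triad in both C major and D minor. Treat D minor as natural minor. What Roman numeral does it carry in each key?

The scale of C major is C D E F G A B; F is degree 4, and the triad built there (F-A-C) is major, so it is IV.
The scale of D minor (natural minor) is D E F G A Bb C; F is degree 3, and the triad built there (F-A-C) is major, so it is III.

IV in C major; III in D minor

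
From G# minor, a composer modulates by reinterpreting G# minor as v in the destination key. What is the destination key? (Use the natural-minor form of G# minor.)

The numeral v denotes a minor triad on scale degree 5. With G# on degree 5, the tonic of the new key is C#.
Degree 5 carries a minor triad in natural-minor keys, so the destination is C# minor.
Check: the diatonic triads of C# minor (natural minor) are C#m (i), D#dim (ii°), E (III), F#m (iv), G#m (v), A (VI), B (VII) — G# minor is indeed v.

C# minor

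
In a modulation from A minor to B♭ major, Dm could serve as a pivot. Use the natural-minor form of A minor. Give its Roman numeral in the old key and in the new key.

iv in A minor; iii in B♭ major

The scale of A minor (natural minor) is A B C D E F G; D is degree 4, and the triad built there (D-F-A) is minor, so it is iv.
The scale of B♭ major is B♭ C D E♭ F G A; D is degree 3, and the triad built there (D-F-A) is minor, so it is iii.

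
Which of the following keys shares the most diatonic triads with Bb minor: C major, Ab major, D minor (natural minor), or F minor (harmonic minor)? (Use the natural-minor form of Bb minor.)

Triads of Bb minor (natural minor): Bb minor (i), C diminished (ii°), Db major (III), Eb minor (iv), F minor (v), Gb major (VI), Ab major (VII).
C major shares 0: none.
Ab major shares 4: Bbm, Db, Fm, Ab.
D minor (natural minor) shares 0: none.
F minor (harmonic minor) shares 3: Bbm, Db, Fm.
The most common triads (4) are shared with Ab major.

Ab major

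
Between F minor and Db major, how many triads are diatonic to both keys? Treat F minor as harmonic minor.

Diatonic triads of F minor (harmonic minor): Fm (i), Gdim (ii°), Abaug (III+), Bbm (iv), C (V), Db (VI), Edim (vii°).
Diatonic triads of Db major: Db (I), Ebm (ii), Fm (iii), Gb (IV), Ab (V), Bbm (vi), Cdim (vii°).
Matching root and quality in both lists: Fm, Bbm, Db.
That gives 3 common triads.

3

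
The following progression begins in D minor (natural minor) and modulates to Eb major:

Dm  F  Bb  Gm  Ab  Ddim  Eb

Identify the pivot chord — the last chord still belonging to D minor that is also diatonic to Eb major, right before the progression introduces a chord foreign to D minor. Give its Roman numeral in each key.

Chords diatonic to D minor: Dm, Edim, F, Gm, Am, Bb, C.
Reading the progression, the first chord not in that set is Ab, so the modulation leaves D minor there.
The chord immediately before Ab is Gm, which is diatonic to both keys: iv in D minor and iii in Eb major.

Gm — iv in D minor, iii in Eb major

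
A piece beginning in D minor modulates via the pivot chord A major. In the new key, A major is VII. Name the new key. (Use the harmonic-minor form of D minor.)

B minor

The numeral VII denotes a major triad on scale degree 7. With A on degree 7, the tonic of the new key is B.
Degree 7 carries a major triad in natural-minor keys, so the destination is B minor.
Check: the diatonic triads of B minor (natural minor) are Bm (i), C#dim (ii°), D (III), Em (iv), F#m (v), G (VI), A (VII) — A major is indeed VII.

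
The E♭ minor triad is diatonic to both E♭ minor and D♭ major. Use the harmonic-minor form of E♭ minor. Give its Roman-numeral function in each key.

i in E♭ minor; ii in D♭ major

The scale of E♭ minor (harmonic minor) is E♭ F G♭ A♭ B♭ C♭ D; E♭ is degree 1, and the triad built there (E♭-G♭-B♭) is minor, so it is i.
The scale of D♭ major is D♭ E♭ F G♭ A♭ B♭ C; E♭ is degree 2, and the triad built there (E♭-G♭-B♭) is minor, so it is ii.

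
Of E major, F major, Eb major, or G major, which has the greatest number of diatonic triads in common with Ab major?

Eb major

Triads of Ab major: Ab major (I), Bb minor (ii), C minor (iii), Db major (IV), Eb major (V), F minor (vi), G diminished (vii°).
E major shares 0: none.
F major shares 0: none.
Eb major shares 4: Ab, Cm, Eb, Fm.
G major shares 0: none.
The most common triads (4) are shared with Eb major.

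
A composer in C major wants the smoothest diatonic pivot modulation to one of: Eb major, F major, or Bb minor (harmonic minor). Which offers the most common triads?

F major

Triads of C major: C (I), Dm (ii), Em (iii), F (IV), G (V), Am (vi), Bdim (vii°).
Eb major shares 0: none.
F major shares 4: C, Dm, F, Am.
Bb minor (harmonic minor) shares 1: F.
The most common triads (4) are shared with F major.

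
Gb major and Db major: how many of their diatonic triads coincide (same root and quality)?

Diatonic triads of Gb major: Gb major (I), Ab minor (ii), Bb minor (iii), Cb major (IV), Db major (V), Eb minor (vi), F diminished (vii°).
Diatonic triads of Db major: Db major (I), Eb minor (ii), F minor (iii), Gb major (IV), Ab major (V), Bb minor (vi), C diminished (vii°).
Matching root and quality in both lists: Gb major, Bb minor, Db major, Eb minor.
That gives 4 common triads.

4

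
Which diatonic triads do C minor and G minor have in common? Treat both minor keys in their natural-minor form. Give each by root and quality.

Triads in C minor (natural minor): Cm (i), Ddim (ii°), Eb (III), Fm (iv), Gm (v), Ab (VI), Bb (VII).
Triads in G minor (natural minor): Gm (i), Adim (ii°), Bb (III), Cm (iv), Dm (v), Eb (VI), F (VII).
Shared triads with their functions: Cm (i in C minor, iv in G minor); Eb (III in C minor, VI in G minor); Gm (v in C minor, i in G minor); Bb (VII in C minor, III in G minor).

Cm, Eb, Gm, Bb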